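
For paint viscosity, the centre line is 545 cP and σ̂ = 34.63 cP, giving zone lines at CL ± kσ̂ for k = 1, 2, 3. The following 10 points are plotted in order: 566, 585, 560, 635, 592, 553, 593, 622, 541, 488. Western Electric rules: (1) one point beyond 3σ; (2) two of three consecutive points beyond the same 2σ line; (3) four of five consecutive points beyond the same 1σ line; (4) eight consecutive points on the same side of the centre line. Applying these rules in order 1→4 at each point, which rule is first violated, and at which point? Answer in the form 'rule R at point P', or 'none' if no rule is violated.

Zone of each point (C = within 1σ̂, B = 1σ̂–2σ̂, A = 2σ̂–3σ̂, * = beyond 3σ̂; sign = side of CL): 1:+C, 2:+B, 3:+C, 4:+A, 5:+B, 6:+C, 7:+B, 8:+A, 9:-C, 10:-B
Rule 3 (four of five consecutive points beyond the same 1σ limit) is satisfied at point 8.

rule 3 at point 8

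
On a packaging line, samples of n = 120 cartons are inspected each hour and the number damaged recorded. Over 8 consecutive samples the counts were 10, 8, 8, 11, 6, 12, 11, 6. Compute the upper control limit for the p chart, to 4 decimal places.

0.1471

p̄ = Σdᵢ / (k·n) = 72 / (8 × 120) = 0.07500
UCL = p̄ + 3·√(p̄(1−p̄)/n) = 0.07500 + 3 × √(0.07500×0.92500/120) = 0.07500 + 3 × 0.02404 = 0.14713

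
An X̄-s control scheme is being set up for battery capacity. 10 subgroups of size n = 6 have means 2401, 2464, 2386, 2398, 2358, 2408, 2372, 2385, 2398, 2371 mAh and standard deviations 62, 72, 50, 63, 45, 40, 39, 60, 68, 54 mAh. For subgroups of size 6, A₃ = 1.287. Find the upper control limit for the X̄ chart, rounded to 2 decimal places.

X̄̄ = (2401 + 2464 + 2386 + 2398 + 2358 + 2408 + 2372 + 2385 + 2398 + 2371) / 10 = 2394.1000
s̄ = (62 + 72 + 50 + 63 + 45 + 40 + 39 + 60 + 68 + 54) / 10 = 55.3000
UCL = X̄̄ + A₃·s̄ = 2394.1000 + 1.287 × 55.3000 = 2465.2711

2465.27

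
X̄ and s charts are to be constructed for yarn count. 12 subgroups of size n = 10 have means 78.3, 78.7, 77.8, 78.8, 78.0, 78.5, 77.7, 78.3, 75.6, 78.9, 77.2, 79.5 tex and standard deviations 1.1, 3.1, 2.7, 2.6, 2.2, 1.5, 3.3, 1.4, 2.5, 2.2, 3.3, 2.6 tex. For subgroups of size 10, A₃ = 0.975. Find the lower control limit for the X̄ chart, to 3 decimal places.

75.793

X̄̄ = (78.3 + 78.7 + 77.8 + 78.8 + 78.0 + 78.5 + 77.7 + 78.3 + 75.6 + 78.9 + 77.2 + 79.5) / 12 = 78.1083
s̄ = (1.1 + 3.1 + 2.7 + 2.6 + 2.2 + 1.5 + 3.3 + 1.4 + 2.5 + 2.2 + 3.3 + 2.6) / 12 = 2.3750
LCL = X̄̄ − A₃·s̄ = 78.1083 − 0.975 × 2.3750 = 75.7927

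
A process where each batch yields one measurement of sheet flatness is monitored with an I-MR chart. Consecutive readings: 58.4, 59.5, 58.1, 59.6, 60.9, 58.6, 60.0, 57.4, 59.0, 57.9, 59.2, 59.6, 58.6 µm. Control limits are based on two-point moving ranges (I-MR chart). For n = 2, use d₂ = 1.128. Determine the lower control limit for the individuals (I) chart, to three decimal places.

55.217

X̄ = (58.4 + 59.5 + 58.1 + 59.6 + 60.9 + 58.6 + 60.0 + 57.4 + 59.0 + 57.9 + 59.2 + 59.6 + 58.6) / 13 = 58.9846
Moving ranges: 1.1, 1.4, 1.5, 1.3, 2.3, 1.4, 2.6, 1.6, 1.1, 1.3, 0.4, 1.0; M̄R̄ = 17.0000 / 12 = 1.4167
LCL = X̄ − 3·M̄R̄/d₂ = 58.9846 − 3 × 1.4167 / 1.128 = 55.2169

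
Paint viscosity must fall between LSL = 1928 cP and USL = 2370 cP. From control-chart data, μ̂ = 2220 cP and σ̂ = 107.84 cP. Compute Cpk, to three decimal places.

0.464

Cpu = (USL − μ̂) / (3σ̂) = (2370 − 2220) / (3 × 107.84) = 0.4636; Cpl = (μ̂ − LSL) / (3σ̂) = (2220 − 1928) / (3 × 107.84) = 0.9026; Cpk = min(Cpu, Cpl) = 0.4636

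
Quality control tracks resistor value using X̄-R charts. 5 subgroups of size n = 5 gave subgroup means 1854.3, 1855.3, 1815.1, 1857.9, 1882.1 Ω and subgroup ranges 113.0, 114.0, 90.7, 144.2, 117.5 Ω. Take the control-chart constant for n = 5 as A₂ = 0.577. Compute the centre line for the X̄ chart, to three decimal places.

X̄̄ = (1854.3 + 1855.3 + 1815.1 + 1857.9 + 1882.1) / 5 = 9264.7000 / 5 = 1852.9400
CL = X̄̄ = 1852.9400

1852.940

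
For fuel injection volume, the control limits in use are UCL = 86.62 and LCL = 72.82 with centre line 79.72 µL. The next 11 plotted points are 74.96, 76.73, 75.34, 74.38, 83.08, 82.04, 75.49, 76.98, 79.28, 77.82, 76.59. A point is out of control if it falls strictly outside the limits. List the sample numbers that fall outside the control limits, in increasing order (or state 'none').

All 11 points lie within [72.82, 86.62].

none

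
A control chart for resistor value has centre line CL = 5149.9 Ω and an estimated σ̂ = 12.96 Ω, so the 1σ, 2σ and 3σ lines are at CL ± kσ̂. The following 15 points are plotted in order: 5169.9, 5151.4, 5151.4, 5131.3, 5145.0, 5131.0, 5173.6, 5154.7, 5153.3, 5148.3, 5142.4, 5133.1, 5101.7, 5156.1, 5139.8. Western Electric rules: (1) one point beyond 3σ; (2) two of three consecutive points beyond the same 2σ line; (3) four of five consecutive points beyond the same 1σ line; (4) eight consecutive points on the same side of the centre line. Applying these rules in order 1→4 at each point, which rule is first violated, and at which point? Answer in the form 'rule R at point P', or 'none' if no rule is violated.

Zone of each point (C = within 1σ̂, B = 1σ̂–2σ̂, A = 2σ̂–3σ̂, * = beyond 3σ̂; sign = side of CL): 1:+B, 2:+C, 3:+C, 4:-B, 5:-C, 6:-B, 7:+B, 8:+C, 9:+C, 10:-C, 11:-C, 12:-B, 13:-*, 14:+C, 15:-C
Rule 1 (one point beyond the 3σ limits) is satisfied at point 13.

rule 1 at point 13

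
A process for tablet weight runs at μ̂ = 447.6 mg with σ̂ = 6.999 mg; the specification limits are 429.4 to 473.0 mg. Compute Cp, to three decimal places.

Cp = (USL − LSL) / (6σ̂) = (473.0 − 429.4) / (6 × 6.999) = 43.6000 / 41.9940 = 1.0382

1.038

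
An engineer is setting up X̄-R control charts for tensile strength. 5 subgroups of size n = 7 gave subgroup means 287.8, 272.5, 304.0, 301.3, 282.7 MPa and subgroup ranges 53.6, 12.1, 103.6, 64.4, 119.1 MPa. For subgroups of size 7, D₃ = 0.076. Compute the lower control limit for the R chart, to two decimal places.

R̄ = (53.6 + 12.1 + 103.6 + 64.4 + 119.1) / 5 = 352.8000 / 5 = 70.5600
LCL_R = D₃·R̄ = 0.076 × 70.5600 = 5.3626

5.36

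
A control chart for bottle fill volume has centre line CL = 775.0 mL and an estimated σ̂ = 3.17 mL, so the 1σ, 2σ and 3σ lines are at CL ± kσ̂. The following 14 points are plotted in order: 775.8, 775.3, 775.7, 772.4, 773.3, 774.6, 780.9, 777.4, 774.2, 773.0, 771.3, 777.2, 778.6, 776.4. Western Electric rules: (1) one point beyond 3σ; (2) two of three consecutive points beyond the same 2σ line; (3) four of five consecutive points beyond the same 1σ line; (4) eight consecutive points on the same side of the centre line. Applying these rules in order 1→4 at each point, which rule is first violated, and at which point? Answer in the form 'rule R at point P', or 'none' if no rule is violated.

none

Zone of each point (C = within 1σ̂, B = 1σ̂–2σ̂, A = 2σ̂–3σ̂, * = beyond 3σ̂; sign = side of CL): 1:+C, 2:+C, 3:+C, 4:-C, 5:-C, 6:-C, 7:+B, 8:+C, 9:-C, 10:-C, 11:-B, 12:+C, 13:+B, 14:+C
No rule fires across all 14 points.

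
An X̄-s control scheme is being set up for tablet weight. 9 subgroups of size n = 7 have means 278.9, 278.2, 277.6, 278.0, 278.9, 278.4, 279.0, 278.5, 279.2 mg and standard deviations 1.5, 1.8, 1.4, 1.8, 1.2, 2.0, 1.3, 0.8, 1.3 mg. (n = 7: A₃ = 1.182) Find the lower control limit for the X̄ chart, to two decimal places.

276.80

X̄̄ = (278.9 + 278.2 + 277.6 + 278.0 + 278.9 + 278.4 + 279.0 + 278.5 + 279.2) / 9 = 278.5222
s̄ = (1.5 + 1.8 + 1.4 + 1.8 + 1.2 + 2.0 + 1.3 + 0.8 + 1.3) / 9 = 1.4556
LCL = X̄̄ − A₃·s̄ = 278.5222 − 1.182 × 1.4556 = 276.8018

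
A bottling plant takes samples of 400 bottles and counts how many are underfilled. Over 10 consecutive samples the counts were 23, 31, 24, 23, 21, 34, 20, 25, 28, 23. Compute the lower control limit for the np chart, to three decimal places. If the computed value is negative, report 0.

10.622

p̄ = Σdᵢ / (k·n) = 252 / (10 × 400) = 0.06300
LCL = np̄ − 3·√(np̄(1−p̄)) = 25.2000 − 3 × 4.8593 = 10.6222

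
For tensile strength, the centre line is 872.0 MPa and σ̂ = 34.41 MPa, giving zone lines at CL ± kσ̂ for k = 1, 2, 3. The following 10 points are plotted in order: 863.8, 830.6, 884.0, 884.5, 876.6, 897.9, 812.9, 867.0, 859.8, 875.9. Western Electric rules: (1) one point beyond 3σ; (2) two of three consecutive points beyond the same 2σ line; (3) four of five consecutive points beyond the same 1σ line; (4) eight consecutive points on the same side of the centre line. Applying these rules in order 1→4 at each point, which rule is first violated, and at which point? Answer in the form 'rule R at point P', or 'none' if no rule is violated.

none

Zone of each point (C = within 1σ̂, B = 1σ̂–2σ̂, A = 2σ̂–3σ̂, * = beyond 3σ̂; sign = side of CL): 1:-C, 2:-B, 3:+C, 4:+C, 5:+C, 6:+C, 7:-B, 8:-C, 9:-C, 10:+C
No rule fires across all 10 points.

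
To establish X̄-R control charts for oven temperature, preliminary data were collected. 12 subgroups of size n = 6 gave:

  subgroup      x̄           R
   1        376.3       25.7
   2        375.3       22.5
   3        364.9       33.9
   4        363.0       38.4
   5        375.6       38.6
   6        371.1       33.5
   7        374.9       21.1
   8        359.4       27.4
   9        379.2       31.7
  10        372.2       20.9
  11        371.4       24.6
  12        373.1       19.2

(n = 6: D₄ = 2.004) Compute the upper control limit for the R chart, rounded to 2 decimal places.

R̄ = (25.7 + 22.5 + 33.9 + 38.4 + 38.6 + 33.5 + 21.1 + 27.4 + 31.7 + 20.9 + 24.6 + 19.2) / 12 = 337.5000 / 12 = 28.1250
UCL_R = D₄·R̄ = 2.004 × 28.1250 = 56.3625

56.36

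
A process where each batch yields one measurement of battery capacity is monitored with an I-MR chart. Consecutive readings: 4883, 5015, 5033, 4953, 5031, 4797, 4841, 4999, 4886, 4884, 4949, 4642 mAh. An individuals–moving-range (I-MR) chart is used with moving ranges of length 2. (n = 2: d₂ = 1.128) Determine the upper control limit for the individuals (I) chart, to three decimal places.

5207.047

X̄ = (4883 + 5015 + 5033 + 4953 + 5031 + 4797 + 4841 + 4999 + 4886 + 4884 + 4949 + 4642) / 12 = 4909.4167
Moving ranges: 132, 18, 80, 78, 234, 44, 158, 113, 2, 65, 307; M̄R̄ = 1231.0000 / 11 = 111.9091
UCL = X̄ + 3·M̄R̄/d₂ = 4909.4167 + 3 × 111.9091 / 1.128 = 5207.0472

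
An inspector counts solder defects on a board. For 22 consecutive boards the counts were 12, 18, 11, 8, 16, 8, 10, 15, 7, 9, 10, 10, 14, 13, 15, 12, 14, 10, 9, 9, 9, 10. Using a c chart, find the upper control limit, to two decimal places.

21.41

c̄ = (12 + 18 + 11 + 8 + 16 + 8 + 10 + 15 + 7 + 9 + 10 + 10 + 14 + 13 + 15 + 12 + 14 + 10 + 9 + 9 + 9 + 10) / 22 = 249 / 22 = 11.3182
UCL = c̄ + 3√c̄ = 11.3182 + 3 × √11.3182 = 11.3182 + 3 × 3.3643 = 21.4109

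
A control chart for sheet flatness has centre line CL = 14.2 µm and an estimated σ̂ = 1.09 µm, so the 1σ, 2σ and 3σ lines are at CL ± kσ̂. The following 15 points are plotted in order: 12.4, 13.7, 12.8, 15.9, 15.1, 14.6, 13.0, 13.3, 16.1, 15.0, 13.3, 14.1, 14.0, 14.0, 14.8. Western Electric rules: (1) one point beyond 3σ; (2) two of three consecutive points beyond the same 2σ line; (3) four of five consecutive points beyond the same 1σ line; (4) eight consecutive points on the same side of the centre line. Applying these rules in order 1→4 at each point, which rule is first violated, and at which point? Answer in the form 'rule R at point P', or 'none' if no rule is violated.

none

Zone of each point (C = within 1σ̂, B = 1σ̂–2σ̂, A = 2σ̂–3σ̂, * = beyond 3σ̂; sign = side of CL): 1:-B, 2:-C, 3:-B, 4:+B, 5:+C, 6:+C, 7:-B, 8:-C, 9:+B, 10:+C, 11:-C, 12:-C, 13:-C, 14:-C, 15:+C
No rule fires across all 15 points.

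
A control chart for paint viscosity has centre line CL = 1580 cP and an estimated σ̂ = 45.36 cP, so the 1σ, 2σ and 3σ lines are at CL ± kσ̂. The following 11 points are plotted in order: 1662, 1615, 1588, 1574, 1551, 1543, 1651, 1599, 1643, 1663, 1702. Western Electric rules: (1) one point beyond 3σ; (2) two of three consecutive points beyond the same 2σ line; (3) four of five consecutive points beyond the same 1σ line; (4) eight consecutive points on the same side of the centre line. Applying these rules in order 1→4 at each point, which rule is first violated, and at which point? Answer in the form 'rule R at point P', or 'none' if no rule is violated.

Zone of each point (C = within 1σ̂, B = 1σ̂–2σ̂, A = 2σ̂–3σ̂, * = beyond 3σ̂; sign = side of CL): 1:+B, 2:+C, 3:+C, 4:-C, 5:-C, 6:-C, 7:+B, 8:+C, 9:+B, 10:+B, 11:+A
Rule 3 (four of five consecutive points beyond the same 1σ limit) is satisfied at point 11.

rule 3 at point 11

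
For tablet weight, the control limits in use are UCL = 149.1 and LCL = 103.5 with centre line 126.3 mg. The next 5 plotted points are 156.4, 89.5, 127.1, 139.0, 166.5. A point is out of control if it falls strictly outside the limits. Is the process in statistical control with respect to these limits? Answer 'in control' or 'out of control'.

out of control

Compare each point to [103.5, 149.1]: sample 1 = 156.4 > UCL; sample 2 = 89.5 < LCL; sample 5 = 166.5 > UCL.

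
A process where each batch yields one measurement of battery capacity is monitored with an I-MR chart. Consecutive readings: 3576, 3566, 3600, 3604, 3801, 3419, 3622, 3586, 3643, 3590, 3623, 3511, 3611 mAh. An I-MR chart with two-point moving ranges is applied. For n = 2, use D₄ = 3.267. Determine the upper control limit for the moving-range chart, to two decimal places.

Moving ranges: 10, 34, 4, 197, 382, 203, 36, 57, 53, 33, 112, 100; M̄R̄ = 1221.0000 / 12 = 101.7500
UCL_MR = D₄·M̄R̄ = 3.267 × 101.7500 = 332.4172

332.42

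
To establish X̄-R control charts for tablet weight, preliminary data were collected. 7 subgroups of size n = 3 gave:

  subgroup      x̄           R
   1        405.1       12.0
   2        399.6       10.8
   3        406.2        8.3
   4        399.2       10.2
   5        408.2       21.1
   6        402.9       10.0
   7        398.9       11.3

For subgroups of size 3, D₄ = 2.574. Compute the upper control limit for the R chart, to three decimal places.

R̄ = (12.0 + 10.8 + 8.3 + 10.2 + 21.1 + 10.0 + 11.3) / 7 = 83.7000 / 7 = 11.9571
UCL_R = D₄·R̄ = 2.574 × 11.9571 = 30.7777

30.778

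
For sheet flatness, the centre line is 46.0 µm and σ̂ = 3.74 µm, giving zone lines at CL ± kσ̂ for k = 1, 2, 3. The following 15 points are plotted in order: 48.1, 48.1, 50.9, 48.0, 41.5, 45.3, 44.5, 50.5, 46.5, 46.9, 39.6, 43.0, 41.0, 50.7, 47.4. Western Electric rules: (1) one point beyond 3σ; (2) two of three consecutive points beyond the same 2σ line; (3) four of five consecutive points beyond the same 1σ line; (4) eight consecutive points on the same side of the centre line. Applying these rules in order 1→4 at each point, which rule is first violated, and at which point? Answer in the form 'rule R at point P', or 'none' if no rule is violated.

Zone of each point (C = within 1σ̂, B = 1σ̂–2σ̂, A = 2σ̂–3σ̂, * = beyond 3σ̂; sign = side of CL): 1:+C, 2:+C, 3:+B, 4:+C, 5:-B, 6:-C, 7:-C, 8:+B, 9:+C, 10:+C, 11:-B, 12:-C, 13:-B, 14:+B, 15:+C
No rule fires across all 15 points.

none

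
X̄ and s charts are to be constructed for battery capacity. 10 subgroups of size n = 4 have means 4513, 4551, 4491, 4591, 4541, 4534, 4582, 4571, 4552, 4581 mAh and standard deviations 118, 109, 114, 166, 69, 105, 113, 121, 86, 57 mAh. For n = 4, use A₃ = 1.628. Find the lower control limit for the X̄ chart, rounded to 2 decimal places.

X̄̄ = (4513 + 4551 + 4491 + 4591 + 4541 + 4534 + 4582 + 4571 + 4552 + 4581) / 10 = 4550.7000
s̄ = (118 + 109 + 114 + 166 + 69 + 105 + 113 + 121 + 86 + 57) / 10 = 105.8000
LCL = X̄̄ − A₃·s̄ = 4550.7000 − 1.628 × 105.8000 = 4378.4576

4378.46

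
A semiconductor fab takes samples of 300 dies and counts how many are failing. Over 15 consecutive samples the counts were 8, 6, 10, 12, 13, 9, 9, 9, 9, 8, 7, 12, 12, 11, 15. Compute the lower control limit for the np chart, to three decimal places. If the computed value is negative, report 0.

p̄ = Σdᵢ / (k·n) = 150 / (15 × 300) = 0.03333
LCL = np̄ − 3·√(np̄(1−p̄)) = 10.0000 − 3 × 3.1091 = 0.6726

0.673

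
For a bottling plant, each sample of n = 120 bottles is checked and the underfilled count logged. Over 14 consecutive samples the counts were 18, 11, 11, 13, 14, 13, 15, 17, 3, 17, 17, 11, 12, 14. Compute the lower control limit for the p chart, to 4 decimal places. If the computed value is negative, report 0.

0.0248

p̄ = Σdᵢ / (k·n) = 186 / (14 × 120) = 0.11071
LCL = p̄ − 3·√(p̄(1−p̄)/n) = 0.11071 − 3 × 0.02864 = 0.02478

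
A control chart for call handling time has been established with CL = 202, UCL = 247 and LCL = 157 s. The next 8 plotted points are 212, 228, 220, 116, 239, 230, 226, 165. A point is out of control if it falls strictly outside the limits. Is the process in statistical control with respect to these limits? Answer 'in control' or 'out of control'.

out of control

Compare each point to [157, 247]: sample 4 = 116 < LCL.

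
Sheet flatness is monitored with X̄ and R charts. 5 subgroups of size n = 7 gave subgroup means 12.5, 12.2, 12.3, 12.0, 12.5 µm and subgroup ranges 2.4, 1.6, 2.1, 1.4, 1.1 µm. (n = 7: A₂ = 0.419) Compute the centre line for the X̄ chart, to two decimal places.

X̄̄ = (12.5 + 12.2 + 12.3 + 12.0 + 12.5) / 5 = 61.5000 / 5 = 12.3000
CL = X̄̄ = 12.3000

12.30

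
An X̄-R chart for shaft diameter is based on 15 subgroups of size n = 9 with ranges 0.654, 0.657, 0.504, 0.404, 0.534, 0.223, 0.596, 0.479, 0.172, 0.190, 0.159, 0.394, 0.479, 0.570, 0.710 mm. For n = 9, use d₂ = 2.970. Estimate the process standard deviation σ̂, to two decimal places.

0.15

R̄ = (0.654 + 0.657 + 0.504 + 0.404 + 0.534 + 0.223 + 0.596 + 0.479 + 0.172 + 0.190 + 0.159 + 0.394 + 0.479 + 0.570 + 0.710) / 15 = 0.4483
σ̂ = R̄ / d₂ = 0.4483 / 2.970 = 0.1510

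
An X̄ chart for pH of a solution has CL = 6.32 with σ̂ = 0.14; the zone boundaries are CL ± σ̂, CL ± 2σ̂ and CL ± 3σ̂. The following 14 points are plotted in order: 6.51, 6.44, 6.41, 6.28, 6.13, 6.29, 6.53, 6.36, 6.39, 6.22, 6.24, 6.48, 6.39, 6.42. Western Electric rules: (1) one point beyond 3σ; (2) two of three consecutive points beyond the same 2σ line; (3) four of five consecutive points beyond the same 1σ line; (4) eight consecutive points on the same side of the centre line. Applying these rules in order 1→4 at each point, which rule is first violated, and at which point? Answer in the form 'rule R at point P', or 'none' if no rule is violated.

none

Zone of each point (C = within 1σ̂, B = 1σ̂–2σ̂, A = 2σ̂–3σ̂, * = beyond 3σ̂; sign = side of CL): 1:+B, 2:+C, 3:+C, 4:-C, 5:-B, 6:-C, 7:+B, 8:+C, 9:+C, 10:-C, 11:-C, 12:+B, 13:+C, 14:+C
No rule fires across all 14 points.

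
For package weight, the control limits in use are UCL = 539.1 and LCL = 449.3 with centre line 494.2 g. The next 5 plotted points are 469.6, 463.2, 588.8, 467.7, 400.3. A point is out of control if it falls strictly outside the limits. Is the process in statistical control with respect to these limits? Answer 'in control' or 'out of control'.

Compare each point to [449.3, 539.1]: sample 3 = 588.8 > UCL; sample 5 = 400.3 < LCL.

out of control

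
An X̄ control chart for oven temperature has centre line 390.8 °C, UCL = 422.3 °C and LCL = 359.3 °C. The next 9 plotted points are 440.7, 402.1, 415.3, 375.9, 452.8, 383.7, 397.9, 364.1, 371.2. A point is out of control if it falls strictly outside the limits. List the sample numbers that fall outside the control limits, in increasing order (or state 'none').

1, 5

Compare each point to [359.3, 422.3]: sample 1 = 440.7 > UCL; sample 5 = 452.8 > UCL.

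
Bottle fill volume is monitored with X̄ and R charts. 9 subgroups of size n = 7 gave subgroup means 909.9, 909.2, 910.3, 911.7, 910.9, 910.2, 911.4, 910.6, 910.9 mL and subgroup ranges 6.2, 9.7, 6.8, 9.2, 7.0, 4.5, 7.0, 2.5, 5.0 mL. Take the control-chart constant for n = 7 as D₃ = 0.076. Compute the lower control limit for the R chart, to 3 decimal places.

0.489

R̄ = (6.2 + 9.7 + 6.8 + 9.2 + 7.0 + 4.5 + 7.0 + 2.5 + 5.0) / 9 = 57.9000 / 9 = 6.4333
LCL_R = D₃·R̄ = 0.076 × 6.4333 = 0.4889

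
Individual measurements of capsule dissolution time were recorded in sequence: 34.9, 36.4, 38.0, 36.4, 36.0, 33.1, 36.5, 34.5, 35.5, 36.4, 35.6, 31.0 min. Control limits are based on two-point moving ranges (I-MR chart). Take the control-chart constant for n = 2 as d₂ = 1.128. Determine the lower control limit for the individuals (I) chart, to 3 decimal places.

X̄ = (34.9 + 36.4 + 38.0 + 36.4 + 36.0 + 33.1 + 36.5 + 34.5 + 35.5 + 36.4 + 35.6 + 31.0) / 12 = 35.3583
Moving ranges: 1.5, 1.6, 1.6, 0.4, 2.9, 3.4, 2.0, 1.0, 0.9, 0.8, 4.6; M̄R̄ = 20.7000 / 11 = 1.8818
LCL = X̄ − 3·M̄R̄/d₂ = 35.3583 − 3 × 1.8818 / 1.128 = 30.3535

30.353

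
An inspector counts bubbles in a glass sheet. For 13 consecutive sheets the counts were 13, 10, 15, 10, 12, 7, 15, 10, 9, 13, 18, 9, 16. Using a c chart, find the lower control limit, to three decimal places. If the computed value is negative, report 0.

1.651

c̄ = (13 + 10 + 15 + 10 + 12 + 7 + 15 + 10 + 9 + 13 + 18 + 9 + 16) / 13 = 157 / 13 = 12.0769
LCL = c̄ − 3√c̄ = 12.0769 − 3 × 3.4752 = 1.6514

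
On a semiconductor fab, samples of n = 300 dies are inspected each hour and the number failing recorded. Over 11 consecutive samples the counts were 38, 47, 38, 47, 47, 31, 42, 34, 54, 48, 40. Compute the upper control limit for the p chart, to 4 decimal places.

p̄ = Σdᵢ / (k·n) = 466 / (11 × 300) = 0.14121
UCL = p̄ + 3·√(p̄(1−p̄)/n) = 0.14121 + 3 × √(0.14121×0.85879/300) = 0.14121 + 3 × 0.02011 = 0.20153

0.2015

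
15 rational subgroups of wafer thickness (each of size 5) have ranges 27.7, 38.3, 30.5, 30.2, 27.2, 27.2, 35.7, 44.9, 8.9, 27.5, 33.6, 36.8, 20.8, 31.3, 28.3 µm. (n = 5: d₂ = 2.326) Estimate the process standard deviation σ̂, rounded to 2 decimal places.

12.87

R̄ = (27.7 + 38.3 + 30.5 + 30.2 + 27.2 + 27.2 + 35.7 + 44.9 + 8.9 + 27.5 + 33.6 + 36.8 + 20.8 + 31.3 + 28.3) / 15 = 29.9267
σ̂ = R̄ / d₂ = 29.9267 / 2.326 = 12.8662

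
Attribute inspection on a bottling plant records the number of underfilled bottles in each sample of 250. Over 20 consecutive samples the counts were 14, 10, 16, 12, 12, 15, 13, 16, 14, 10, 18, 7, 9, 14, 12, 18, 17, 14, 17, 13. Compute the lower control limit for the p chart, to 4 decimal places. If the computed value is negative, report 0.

0.0112

p̄ = Σdᵢ / (k·n) = 271 / (20 × 250) = 0.05420
LCL = p̄ − 3·√(p̄(1−p̄)/n) = 0.05420 − 3 × 0.01432 = 0.01124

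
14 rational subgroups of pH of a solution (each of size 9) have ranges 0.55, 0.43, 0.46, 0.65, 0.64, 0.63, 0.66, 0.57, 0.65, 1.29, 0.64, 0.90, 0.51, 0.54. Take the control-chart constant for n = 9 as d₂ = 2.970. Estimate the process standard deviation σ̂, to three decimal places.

R̄ = (0.55 + 0.43 + 0.46 + 0.65 + 0.64 + 0.63 + 0.66 + 0.57 + 0.65 + 1.29 + 0.64 + 0.90 + 0.51 + 0.54) / 14 = 0.6514
σ̂ = R̄ / d₂ = 0.6514 / 2.970 = 0.2193

0.219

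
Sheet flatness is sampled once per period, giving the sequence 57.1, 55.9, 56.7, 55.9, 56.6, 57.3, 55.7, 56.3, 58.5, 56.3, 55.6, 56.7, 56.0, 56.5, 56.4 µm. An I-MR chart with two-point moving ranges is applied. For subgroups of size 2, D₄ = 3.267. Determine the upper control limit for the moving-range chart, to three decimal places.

3.244

Moving ranges: 1.2, 0.8, 0.8, 0.7, 0.7, 1.6, 0.6, 2.2, 2.2, 0.7, 1.1, 0.7, 0.5, 0.1; M̄R̄ = 13.9000 / 14 = 0.9929
UCL_MR = D₄·M̄R̄ = 3.267 × 0.9929 = 3.2437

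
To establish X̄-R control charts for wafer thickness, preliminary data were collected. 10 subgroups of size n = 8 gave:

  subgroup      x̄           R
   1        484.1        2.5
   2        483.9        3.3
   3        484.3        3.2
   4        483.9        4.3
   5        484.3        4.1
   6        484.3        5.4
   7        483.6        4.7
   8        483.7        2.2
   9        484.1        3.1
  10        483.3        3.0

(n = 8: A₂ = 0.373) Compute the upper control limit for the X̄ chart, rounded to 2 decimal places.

485.29

X̄̄ = (484.1 + 483.9 + 484.3 + 483.9 + 484.3 + 484.3 + 483.6 + 483.7 + 484.1 + 483.3) / 10 = 4839.5000 / 10 = 483.9500
R̄ = (2.5 + 3.3 + 3.2 + 4.3 + 4.1 + 5.4 + 4.7 + 2.2 + 3.1 + 3.0) / 10 = 35.8000 / 10 = 3.5800
UCL = X̄̄ + A₂·R̄ = 483.9500 + 0.373 × 3.5800 = 485.2853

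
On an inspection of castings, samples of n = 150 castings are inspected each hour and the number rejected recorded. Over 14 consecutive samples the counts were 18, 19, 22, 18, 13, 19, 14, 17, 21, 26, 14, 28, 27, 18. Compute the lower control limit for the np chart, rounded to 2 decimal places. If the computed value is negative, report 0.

p̄ = Σdᵢ / (k·n) = 274 / (14 × 150) = 0.13048
LCL = np̄ − 3·√(np̄(1−p̄)) = 19.5714 − 3 × 4.1253 = 7.1956

7.20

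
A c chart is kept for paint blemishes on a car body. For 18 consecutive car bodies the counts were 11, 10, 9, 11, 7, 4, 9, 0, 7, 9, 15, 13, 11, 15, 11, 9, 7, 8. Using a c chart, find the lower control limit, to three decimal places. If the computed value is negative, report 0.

c̄ = (11 + 10 + 9 + 11 + 7 + 4 + 9 + 0 + 7 + 9 + 15 + 13 + 11 + 15 + 11 + 9 + 7 + 8) / 18 = 166 / 18 = 9.2222
LCL = c̄ − 3√c̄ = 9.2222 − 3 × 3.0368 = 0.1118

0.112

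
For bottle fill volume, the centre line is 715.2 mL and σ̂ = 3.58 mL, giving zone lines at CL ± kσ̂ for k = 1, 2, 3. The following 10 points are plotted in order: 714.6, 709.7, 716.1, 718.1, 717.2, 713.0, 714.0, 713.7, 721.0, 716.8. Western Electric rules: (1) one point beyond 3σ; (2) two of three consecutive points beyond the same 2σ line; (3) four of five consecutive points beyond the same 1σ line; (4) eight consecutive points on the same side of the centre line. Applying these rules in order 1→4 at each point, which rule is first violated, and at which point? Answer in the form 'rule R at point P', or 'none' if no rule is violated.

Zone of each point (C = within 1σ̂, B = 1σ̂–2σ̂, A = 2σ̂–3σ̂, * = beyond 3σ̂; sign = side of CL): 1:-C, 2:-B, 3:+C, 4:+C, 5:+C, 6:-C, 7:-C, 8:-C, 9:+B, 10:+C
No rule fires across all 10 points.

none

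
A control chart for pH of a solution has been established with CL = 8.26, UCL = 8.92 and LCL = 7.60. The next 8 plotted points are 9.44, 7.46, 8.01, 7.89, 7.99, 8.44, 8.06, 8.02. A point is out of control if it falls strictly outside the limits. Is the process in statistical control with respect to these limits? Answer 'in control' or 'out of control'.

out of control

Compare each point to [7.60, 8.92]: sample 1 = 9.44 > UCL; sample 2 = 7.46 < LCL.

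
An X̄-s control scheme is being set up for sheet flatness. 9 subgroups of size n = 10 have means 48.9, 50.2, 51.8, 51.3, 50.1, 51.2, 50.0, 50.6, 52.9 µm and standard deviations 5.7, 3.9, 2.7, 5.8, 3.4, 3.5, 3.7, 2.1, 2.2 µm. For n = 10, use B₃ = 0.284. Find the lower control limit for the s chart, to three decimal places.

1.041

s̄ = (5.7 + 3.9 + 2.7 + 5.8 + 3.4 + 3.5 + 3.7 + 2.1 + 2.2) / 9 = 3.6667
LCL_s = B₃·s̄ = 0.284 × 3.6667 = 1.0413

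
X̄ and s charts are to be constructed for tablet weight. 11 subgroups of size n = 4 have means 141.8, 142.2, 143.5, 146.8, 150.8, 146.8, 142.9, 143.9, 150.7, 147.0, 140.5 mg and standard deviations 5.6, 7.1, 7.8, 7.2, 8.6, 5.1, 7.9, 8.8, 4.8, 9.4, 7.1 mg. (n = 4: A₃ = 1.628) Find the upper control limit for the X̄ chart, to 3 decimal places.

X̄̄ = (141.8 + 142.2 + 143.5 + 146.8 + 150.8 + 146.8 + 142.9 + 143.9 + 150.7 + 147.0 + 140.5) / 11 = 145.1727
s̄ = (5.6 + 7.1 + 7.8 + 7.2 + 8.6 + 5.1 + 7.9 + 8.8 + 4.8 + 9.4 + 7.1) / 11 = 7.2182
UCL = X̄̄ + A₃·s̄ = 145.1727 + 1.628 × 7.2182 = 156.9239

156.924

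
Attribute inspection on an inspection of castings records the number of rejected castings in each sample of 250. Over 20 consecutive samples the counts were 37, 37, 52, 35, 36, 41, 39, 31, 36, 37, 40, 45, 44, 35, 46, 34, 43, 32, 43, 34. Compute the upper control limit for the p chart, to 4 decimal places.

0.2241

p̄ = Σdᵢ / (k·n) = 777 / (20 × 250) = 0.15540
UCL = p̄ + 3·√(p̄(1−p̄)/n) = 0.15540 + 3 × √(0.15540×0.84460/250) = 0.15540 + 3 × 0.02291 = 0.22414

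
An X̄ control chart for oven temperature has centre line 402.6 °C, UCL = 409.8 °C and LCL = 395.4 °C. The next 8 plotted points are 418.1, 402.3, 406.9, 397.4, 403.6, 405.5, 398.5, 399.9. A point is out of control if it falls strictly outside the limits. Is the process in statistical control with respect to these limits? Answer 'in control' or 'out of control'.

out of control

Compare each point to [395.4, 409.8]: sample 1 = 418.1 > UCL.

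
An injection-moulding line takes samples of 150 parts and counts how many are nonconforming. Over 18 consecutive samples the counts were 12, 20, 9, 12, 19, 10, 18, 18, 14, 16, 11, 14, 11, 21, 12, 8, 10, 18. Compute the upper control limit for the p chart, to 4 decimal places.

0.1651

p̄ = Σdᵢ / (k·n) = 253 / (18 × 150) = 0.09370
UCL = p̄ + 3·√(p̄(1−p̄)/n) = 0.09370 + 3 × √(0.09370×0.90630/150) = 0.09370 + 3 × 0.02379 = 0.16509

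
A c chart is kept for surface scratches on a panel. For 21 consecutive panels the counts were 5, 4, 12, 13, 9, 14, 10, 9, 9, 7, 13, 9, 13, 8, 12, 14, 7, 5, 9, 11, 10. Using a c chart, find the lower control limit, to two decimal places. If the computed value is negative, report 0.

0.34

c̄ = (5 + 4 + 12 + 13 + 9 + 14 + 10 + 9 + 9 + 7 + 13 + 9 + 13 + 8 + 12 + 14 + 7 + 5 + 9 + 11 + 10) / 21 = 203 / 21 = 9.6667
LCL = c̄ − 3√c̄ = 9.6667 − 3 × 3.1091 = 0.3393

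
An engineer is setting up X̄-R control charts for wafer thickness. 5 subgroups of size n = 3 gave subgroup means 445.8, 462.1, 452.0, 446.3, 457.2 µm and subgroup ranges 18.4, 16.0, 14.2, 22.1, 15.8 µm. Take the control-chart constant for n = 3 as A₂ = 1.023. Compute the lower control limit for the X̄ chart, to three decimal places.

434.982

X̄̄ = (445.8 + 462.1 + 452.0 + 446.3 + 457.2) / 5 = 2263.4000 / 5 = 452.6800
R̄ = (18.4 + 16.0 + 14.2 + 22.1 + 15.8) / 5 = 86.5000 / 5 = 17.3000
LCL = X̄̄ − A₂·R̄ = 452.6800 − 1.023 × 17.3000 = 434.9821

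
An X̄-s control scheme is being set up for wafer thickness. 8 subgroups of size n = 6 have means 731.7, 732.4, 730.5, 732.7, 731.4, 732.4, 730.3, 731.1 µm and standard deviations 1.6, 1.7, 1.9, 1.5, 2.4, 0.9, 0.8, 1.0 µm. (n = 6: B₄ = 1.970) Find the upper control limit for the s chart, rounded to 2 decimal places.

2.91

s̄ = (1.6 + 1.7 + 1.9 + 1.5 + 2.4 + 0.9 + 0.8 + 1.0) / 8 = 1.4750
UCL_s = B₄·s̄ = 1.970 × 1.4750 = 2.9058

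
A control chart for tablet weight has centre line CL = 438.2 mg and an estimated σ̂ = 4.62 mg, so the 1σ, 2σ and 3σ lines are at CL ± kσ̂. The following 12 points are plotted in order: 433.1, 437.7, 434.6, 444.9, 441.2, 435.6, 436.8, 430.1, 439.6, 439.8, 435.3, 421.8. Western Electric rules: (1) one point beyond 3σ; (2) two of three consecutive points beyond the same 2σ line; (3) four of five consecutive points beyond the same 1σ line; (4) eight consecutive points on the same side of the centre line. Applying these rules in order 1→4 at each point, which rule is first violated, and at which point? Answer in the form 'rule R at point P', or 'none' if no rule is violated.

rule 1 at point 12

Zone of each point (C = within 1σ̂, B = 1σ̂–2σ̂, A = 2σ̂–3σ̂, * = beyond 3σ̂; sign = side of CL): 1:-B, 2:-C, 3:-C, 4:+B, 5:+C, 6:-C, 7:-C, 8:-B, 9:+C, 10:+C, 11:-C, 12:-*
Rule 1 (one point beyond the 3σ limits) is satisfied at point 12.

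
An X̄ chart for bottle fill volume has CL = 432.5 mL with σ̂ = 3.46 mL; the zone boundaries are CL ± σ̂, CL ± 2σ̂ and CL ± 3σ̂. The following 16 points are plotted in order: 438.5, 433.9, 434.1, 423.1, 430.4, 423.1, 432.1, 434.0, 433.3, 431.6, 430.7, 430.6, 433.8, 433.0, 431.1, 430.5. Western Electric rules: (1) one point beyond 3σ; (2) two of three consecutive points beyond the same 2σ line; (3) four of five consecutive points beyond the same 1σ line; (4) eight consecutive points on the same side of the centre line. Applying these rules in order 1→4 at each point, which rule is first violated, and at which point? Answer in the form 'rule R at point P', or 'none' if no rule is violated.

Zone of each point (C = within 1σ̂, B = 1σ̂–2σ̂, A = 2σ̂–3σ̂, * = beyond 3σ̂; sign = side of CL): 1:+B, 2:+C, 3:+C, 4:-A, 5:-C, 6:-A, 7:-C, 8:+C, 9:+C, 10:-C, 11:-C, 12:-C, 13:+C, 14:+C, 15:-C, 16:-C
Rule 2 (two of three consecutive points beyond the same 2σ limit) is satisfied at point 6.

rule 2 at point 6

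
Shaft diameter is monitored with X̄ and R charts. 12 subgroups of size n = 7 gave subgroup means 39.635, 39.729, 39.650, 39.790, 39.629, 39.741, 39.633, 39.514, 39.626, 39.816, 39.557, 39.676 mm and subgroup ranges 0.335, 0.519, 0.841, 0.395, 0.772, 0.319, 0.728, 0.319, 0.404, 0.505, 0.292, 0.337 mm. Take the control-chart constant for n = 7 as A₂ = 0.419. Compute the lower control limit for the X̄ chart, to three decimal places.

39.465

X̄̄ = (39.635 + 39.729 + 39.650 + 39.790 + 39.629 + 39.741 + 39.633 + 39.514 + 39.626 + 39.816 + 39.557 + 39.676) / 12 = 475.9960 / 12 = 39.6663
R̄ = (0.335 + 0.519 + 0.841 + 0.395 + 0.772 + 0.319 + 0.728 + 0.319 + 0.404 + 0.505 + 0.292 + 0.337) / 12 = 5.7660 / 12 = 0.4805
LCL = X̄̄ − A₂·R̄ = 39.6663 − 0.419 × 0.4805 = 39.4650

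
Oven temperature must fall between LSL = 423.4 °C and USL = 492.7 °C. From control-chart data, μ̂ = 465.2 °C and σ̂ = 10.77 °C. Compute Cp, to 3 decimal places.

Cp = (USL − LSL) / (6σ̂) = (492.7 − 423.4) / (6 × 10.77) = 69.3000 / 64.6200 = 1.0724

1.072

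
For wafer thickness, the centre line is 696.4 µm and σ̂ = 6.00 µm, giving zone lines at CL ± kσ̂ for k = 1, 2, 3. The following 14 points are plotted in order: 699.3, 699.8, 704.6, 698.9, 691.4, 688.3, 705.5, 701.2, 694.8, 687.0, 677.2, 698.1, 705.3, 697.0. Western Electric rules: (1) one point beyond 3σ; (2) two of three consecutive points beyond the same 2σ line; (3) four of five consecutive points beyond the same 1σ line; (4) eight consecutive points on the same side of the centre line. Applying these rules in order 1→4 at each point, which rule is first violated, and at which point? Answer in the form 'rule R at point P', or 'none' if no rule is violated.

Zone of each point (C = within 1σ̂, B = 1σ̂–2σ̂, A = 2σ̂–3σ̂, * = beyond 3σ̂; sign = side of CL): 1:+C, 2:+C, 3:+B, 4:+C, 5:-C, 6:-B, 7:+B, 8:+C, 9:-C, 10:-B, 11:-*, 12:+C, 13:+B, 14:+C
Rule 1 (one point beyond the 3σ limits) is satisfied at point 11.

rule 1 at point 11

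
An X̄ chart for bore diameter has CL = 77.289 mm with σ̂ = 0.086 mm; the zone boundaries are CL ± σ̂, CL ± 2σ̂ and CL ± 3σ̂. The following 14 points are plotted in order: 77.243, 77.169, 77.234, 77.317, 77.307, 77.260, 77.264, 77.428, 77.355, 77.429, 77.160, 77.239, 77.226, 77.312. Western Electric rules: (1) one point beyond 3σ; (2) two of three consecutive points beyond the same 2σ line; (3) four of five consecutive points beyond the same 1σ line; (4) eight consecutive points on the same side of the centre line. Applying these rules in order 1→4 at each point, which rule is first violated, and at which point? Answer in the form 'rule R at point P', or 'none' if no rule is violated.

none

Zone of each point (C = within 1σ̂, B = 1σ̂–2σ̂, A = 2σ̂–3σ̂, * = beyond 3σ̂; sign = side of CL): 1:-C, 2:-B, 3:-C, 4:+C, 5:+C, 6:-C, 7:-C, 8:+B, 9:+C, 10:+B, 11:-B, 12:-C, 13:-C, 14:+C
No rule fires across all 14 points.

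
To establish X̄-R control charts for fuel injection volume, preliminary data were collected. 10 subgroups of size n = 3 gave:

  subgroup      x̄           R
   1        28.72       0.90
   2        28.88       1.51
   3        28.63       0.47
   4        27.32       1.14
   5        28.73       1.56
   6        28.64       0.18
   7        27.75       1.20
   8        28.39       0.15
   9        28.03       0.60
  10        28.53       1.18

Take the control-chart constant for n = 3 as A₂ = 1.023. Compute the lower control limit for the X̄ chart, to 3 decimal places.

27.453

X̄̄ = (28.72 + 28.88 + 28.63 + 27.32 + 28.73 + 28.64 + 27.75 + 28.39 + 28.03 + 28.53) / 10 = 283.6200 / 10 = 28.3620
R̄ = (0.90 + 1.51 + 0.47 + 1.14 + 1.56 + 0.18 + 1.20 + 0.15 + 0.60 + 1.18) / 10 = 8.8900 / 10 = 0.8890
LCL = X̄̄ − A₂·R̄ = 28.3620 − 1.023 × 0.8890 = 27.4526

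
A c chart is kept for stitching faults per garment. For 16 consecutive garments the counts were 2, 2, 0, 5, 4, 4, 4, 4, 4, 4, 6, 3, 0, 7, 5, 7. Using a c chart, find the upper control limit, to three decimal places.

9.670

c̄ = (2 + 2 + 0 + 5 + 4 + 4 + 4 + 4 + 4 + 4 + 6 + 3 + 0 + 7 + 5 + 7) / 16 = 61 / 16 = 3.8125
UCL = c̄ + 3√c̄ = 3.8125 + 3 × √3.8125 = 3.8125 + 3 × 1.9526 = 9.6702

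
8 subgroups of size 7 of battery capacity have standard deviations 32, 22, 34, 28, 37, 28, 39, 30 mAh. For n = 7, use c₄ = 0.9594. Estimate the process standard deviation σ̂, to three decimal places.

s̄ = (32 + 22 + 34 + 28 + 37 + 28 + 39 + 30) / 8 = 31.2500
σ̂ = s̄ / c₄ = 31.2500 / 0.9594 = 32.5724

32.572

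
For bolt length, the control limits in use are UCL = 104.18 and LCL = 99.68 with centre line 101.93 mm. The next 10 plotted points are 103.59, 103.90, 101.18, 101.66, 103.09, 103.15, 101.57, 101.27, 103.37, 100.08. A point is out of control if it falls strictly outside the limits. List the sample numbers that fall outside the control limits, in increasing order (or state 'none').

none

All 10 points lie within [99.68, 104.18].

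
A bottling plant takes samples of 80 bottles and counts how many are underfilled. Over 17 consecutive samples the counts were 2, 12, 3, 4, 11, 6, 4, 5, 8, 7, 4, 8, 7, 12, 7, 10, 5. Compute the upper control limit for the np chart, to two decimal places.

p̄ = Σdᵢ / (k·n) = 115 / (17 × 80) = 0.08456
UCL = np̄ + 3·√(np̄(1−p̄)) = 6.7647 + 3 × √(6.7647×0.91544) = 6.7647 + 3 × 2.4885 = 14.2302

14.23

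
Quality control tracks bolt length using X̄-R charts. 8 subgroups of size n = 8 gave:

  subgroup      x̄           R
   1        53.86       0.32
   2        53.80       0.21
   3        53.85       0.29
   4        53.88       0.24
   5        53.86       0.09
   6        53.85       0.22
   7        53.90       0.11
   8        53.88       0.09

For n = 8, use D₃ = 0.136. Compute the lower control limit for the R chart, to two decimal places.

0.03

R̄ = (0.32 + 0.21 + 0.29 + 0.24 + 0.09 + 0.22 + 0.11 + 0.09) / 8 = 1.5700 / 8 = 0.1963
LCL_R = D₃·R̄ = 0.136 × 0.1963 = 0.0267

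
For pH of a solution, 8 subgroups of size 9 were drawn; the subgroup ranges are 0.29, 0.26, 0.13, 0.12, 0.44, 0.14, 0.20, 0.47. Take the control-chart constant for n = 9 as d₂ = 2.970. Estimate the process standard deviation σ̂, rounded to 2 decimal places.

R̄ = (0.29 + 0.26 + 0.13 + 0.12 + 0.44 + 0.14 + 0.20 + 0.47) / 8 = 0.2562
σ̂ = R̄ / d₂ = 0.2562 / 2.970 = 0.0863

0.09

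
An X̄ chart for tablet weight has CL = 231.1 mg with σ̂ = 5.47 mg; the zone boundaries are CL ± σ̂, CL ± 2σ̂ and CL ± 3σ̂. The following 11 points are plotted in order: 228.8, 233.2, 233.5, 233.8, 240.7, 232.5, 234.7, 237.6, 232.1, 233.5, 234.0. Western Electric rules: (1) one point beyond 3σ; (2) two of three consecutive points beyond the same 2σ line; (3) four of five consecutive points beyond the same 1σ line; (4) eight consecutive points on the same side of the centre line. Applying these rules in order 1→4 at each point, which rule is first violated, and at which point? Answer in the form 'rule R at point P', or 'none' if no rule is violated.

rule 4 at point 9

Zone of each point (C = within 1σ̂, B = 1σ̂–2σ̂, A = 2σ̂–3σ̂, * = beyond 3σ̂; sign = side of CL): 1:-C, 2:+C, 3:+C, 4:+C, 5:+B, 6:+C, 7:+C, 8:+B, 9:+C, 10:+C, 11:+C
Rule 4 (eight consecutive points on the same side of the centre line) is satisfied at point 9.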